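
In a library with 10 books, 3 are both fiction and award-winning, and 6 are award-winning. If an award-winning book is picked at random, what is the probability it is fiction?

P(A ∩ B) = 3/10
P(B) = 6/10 = 3/5
P(A|B) = P(A ∩ B) / P(B) = (3/10) / (3/5) = 1/2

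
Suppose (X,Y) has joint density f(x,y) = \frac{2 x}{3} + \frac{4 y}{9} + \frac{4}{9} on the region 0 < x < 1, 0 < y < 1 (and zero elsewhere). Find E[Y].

E[Y] = ∫_0^1 ∫_0^1 y × f(x,y) dx dy
= \frac{29}{54}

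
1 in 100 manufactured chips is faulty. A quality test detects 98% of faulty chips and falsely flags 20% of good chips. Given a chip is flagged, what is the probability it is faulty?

Let D = the rare event, + = positive/flagged.
P(D) = 1/100
P(+|D) = 98/100 = 49/50
P(+|D') = 20/100 = 1/5
P(+) = P(+|D)P(D) + P(+|D')P(D')
     = \frac{49}{50} × \frac{1}{100} + \frac{1}{5} × \frac{99}{100}
     = \frac{1039}{5000}
P(D|+) = P(+|D)P(D)/P(+) = \frac{49}{1039}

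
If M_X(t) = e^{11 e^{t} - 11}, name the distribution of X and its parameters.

The MGF M(t) = e^{11 e^{t} - 11} is the standard form for the Poisson distribution.
Comparing with the known MGF formula identifies: Poisson(λ=11)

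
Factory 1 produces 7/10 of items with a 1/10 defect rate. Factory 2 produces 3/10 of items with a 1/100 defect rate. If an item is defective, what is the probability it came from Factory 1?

Using Bayes' theorem:
P(F1) = 7/10, P(D|F1) = 1/10
P(F2) = 3/10, P(D|F2) = 1/100
P(D) = P(D|F1)P(F1) + P(D|F2)P(F2)
     = \frac{73}{1000}
P(F1|D) = P(D|F1)P(F1) / P(D)
= \frac{70}{73}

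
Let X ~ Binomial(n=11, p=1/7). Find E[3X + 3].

For X ~ Binomial(n=11, p=1/7):
E[X] = \frac{11}{7}
E[3X + 3] = 3 × E[X] + 3 = \frac{54}{7}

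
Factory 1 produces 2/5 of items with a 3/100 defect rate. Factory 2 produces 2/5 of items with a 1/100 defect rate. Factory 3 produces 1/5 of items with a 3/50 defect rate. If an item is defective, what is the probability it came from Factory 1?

Using Bayes' theorem:
P(F1) = 2/5, P(D|F1) = 3/100
P(F2) = 2/5, P(D|F2) = 1/100
P(F3) = 1/5, P(D|F3) = 3/50
P(D) = P(D|F1)P(F1) + P(D|F2)P(F2) + P(D|F3)P(F3)
     = \frac{7}{250}
P(F1|D) = P(D|F1)P(F1) / P(D)
= \frac{3}{7}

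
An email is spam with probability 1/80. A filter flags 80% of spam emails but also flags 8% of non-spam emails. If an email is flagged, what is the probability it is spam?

Let D = the rare event, + = positive/flagged.
P(D) = 1/80
P(+|D) = 80/100 = 4/5
P(+|D') = 8/100 = 2/25
P(+) = P(+|D)P(D) + P(+|D')P(D')
     = \frac{4}{5} × \frac{1}{80} + \frac{2}{25} × \frac{79}{80}
     = \frac{89}{1000}
P(D|+) = P(+|D)P(D)/P(+) = \frac{10}{89}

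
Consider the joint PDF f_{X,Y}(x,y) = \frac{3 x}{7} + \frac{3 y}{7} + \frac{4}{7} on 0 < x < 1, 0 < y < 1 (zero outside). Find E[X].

E[X] = ∫_0^1 ∫_0^1 x × f(x,y) dy dx
= ∫_0^1 ∫_0^1 x × (\frac{3 x}{7} + \frac{3 y}{7} + \frac{4}{7}) dy dx
= \frac{15}{28}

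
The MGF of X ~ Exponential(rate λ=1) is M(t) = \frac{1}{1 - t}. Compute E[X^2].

To find E[X^2], compute M^(2)(0):
M^(1)(t) = \frac{1}{\left(1 - t\right)^{2}}
M^(2)(t) = \frac{2}{\left(1 - t\right)^{3}}
M^(2)(0) = 2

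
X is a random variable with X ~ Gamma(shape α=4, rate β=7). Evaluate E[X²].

Using the identity E[X²] = Var(X) + (E[X])²:
E[X] = \frac{4}{7}
Var(X) = \frac{4}{49}
E[X²] = \frac{4}{49} + (\frac{4}{7})²
= \frac{20}{49}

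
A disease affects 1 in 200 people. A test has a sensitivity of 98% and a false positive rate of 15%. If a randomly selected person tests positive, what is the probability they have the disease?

Let D = the rare event, + = positive/flagged.
P(D) = 1/200
P(+|D) = 98/100 = 49/50
P(+|D') = 15/100 = 3/20
P(+) = P(+|D)P(D) + P(+|D')P(D')
     = \frac{49}{50} × \frac{1}{200} + \frac{3}{20} × \frac{199}{200}
     = \frac{3083}{20000}
P(D|+) = P(+|D)P(D)/P(+) = \frac{98}{3083}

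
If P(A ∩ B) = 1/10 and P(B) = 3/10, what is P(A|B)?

P(A|B) = P(A ∩ B) / P(B)
= (1/10) / (3/10)
= 1/3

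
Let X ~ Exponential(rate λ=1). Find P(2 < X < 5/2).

P(2 < X < 5/2) = ∫_{2}^{5/2} f(x) dx
where f(x) = e^{- x}
= - \frac{1}{e^{\frac{5}{2}}} + e^{-2}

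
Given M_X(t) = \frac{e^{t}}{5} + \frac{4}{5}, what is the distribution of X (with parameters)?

The MGF M(t) = \frac{e^{t}}{5} + \frac{4}{5} is the standard form for the Bernoulli distribution.
Comparing with the known MGF formula identifies: Bernoulli(p=1/5)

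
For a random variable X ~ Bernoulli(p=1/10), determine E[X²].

Using the identity E[X²] = Var(X) + (E[X])²:
E[X] = \frac{1}{10}
Var(X) = \frac{9}{100}
E[X²] = \frac{9}{100} + (\frac{1}{10})²
= \frac{1}{10}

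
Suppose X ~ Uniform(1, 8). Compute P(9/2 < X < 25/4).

P(9/2 < X < 25/4) = ∫_{9/2}^{25/4} f(x) dx
where f(x) = \frac{1}{7}
= \frac{1}{4}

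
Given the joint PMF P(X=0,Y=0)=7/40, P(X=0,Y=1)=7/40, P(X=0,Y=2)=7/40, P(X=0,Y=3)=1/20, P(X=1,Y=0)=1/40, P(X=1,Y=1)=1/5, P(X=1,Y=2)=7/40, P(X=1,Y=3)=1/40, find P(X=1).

P(X=1) = P(X=1,Y=0) + P(X=1,Y=1) + P(X=1,Y=2) + P(X=1,Y=3)
= 1/40 + 1/5 + 7/40 + 1/40
= 17/40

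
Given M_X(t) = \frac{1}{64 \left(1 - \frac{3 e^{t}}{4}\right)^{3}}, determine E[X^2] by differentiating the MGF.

To find E[X^2], compute M^(2)(0):
M^(1)(t) = \frac{9 e^{t}}{256 \left(1 - \frac{3 e^{t}}{4}\right)^{4}}
M^(2)(t) = \frac{9 e^{t}}{256 \left(1 - \frac{3 e^{t}}{4}\right)^{4}} + \frac{27 e^{2 t}}{256 \left(1 - \frac{3 e^{t}}{4}\right)^{5}}
M^(2)(0) = 117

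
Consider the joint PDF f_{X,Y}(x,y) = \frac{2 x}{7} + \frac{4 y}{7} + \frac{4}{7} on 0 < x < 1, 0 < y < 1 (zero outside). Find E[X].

E[X] = ∫_0^1 ∫_0^1 x × f(x,y) dy dx
= ∫_0^1 ∫_0^1 x × (\frac{2 x}{7} + \frac{4 y}{7} + \frac{4}{7}) dy dx
= \frac{11}{21}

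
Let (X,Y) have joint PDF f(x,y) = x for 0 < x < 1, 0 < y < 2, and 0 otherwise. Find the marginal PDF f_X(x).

f_X(x) = ∫_0^2 f(x,y) dy
= ∫_0^2 x dy
= 2 x for 0 < x < 1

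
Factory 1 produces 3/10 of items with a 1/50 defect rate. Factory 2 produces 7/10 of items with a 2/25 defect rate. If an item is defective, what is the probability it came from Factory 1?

Using Bayes' theorem:
P(F1) = 3/10, P(D|F1) = 1/50
P(F2) = 7/10, P(D|F2) = 2/25
P(D) = P(D|F1)P(F1) + P(D|F2)P(F2)
     = \frac{31}{500}
P(F1|D) = P(D|F1)P(F1) / P(D)
= \frac{3}{31}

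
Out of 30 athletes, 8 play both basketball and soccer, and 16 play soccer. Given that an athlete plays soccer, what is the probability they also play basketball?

P(A ∩ B) = 8/30 = 4/15
P(B) = 16/30 = 8/15
P(A|B) = P(A ∩ B) / P(B) = (4/15) / (8/15) = 1/2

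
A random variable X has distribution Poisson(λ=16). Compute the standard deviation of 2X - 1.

For X ~ Poisson(λ=16):
Var(X) = 16
SD(X) = √(Var(X)) = √(16) = 4
SD(2X - 1) = |2| × SD(X) = 2 × 4 = 8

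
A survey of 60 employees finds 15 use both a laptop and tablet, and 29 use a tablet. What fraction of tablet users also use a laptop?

P(A ∩ B) = 15/60 = 1/4
P(B) = 29/60
P(A|B) = P(A ∩ B) / P(B) = (1/4) / (29/60) = 15/29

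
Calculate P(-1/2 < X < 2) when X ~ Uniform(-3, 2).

P(-1/2 < X < 2) = ∫_{-1/2}^{2} f(x) dx
where f(x) = \frac{1}{5}
= \frac{1}{2}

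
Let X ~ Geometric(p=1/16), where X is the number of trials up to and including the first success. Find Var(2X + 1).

For X ~ Geometric(p=1/16), where X is the number of trials up to and including the first success:
Var(X) = 240
Var(2X + 1) = (2)² × Var(X) = 4 × 240 = 960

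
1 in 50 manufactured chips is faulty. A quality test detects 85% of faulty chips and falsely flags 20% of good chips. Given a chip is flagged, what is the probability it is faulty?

Let D = the rare event, + = positive/flagged.
P(D) = 1/50
P(+|D) = 85/100 = 17/20
P(+|D') = 20/100 = 1/5
P(+) = P(+|D)P(D) + P(+|D')P(D')
     = \frac{17}{20} × \frac{1}{50} + \frac{1}{5} × \frac{49}{50}
     = \frac{213}{1000}
P(D|+) = P(+|D)P(D)/P(+) = \frac{17}{213}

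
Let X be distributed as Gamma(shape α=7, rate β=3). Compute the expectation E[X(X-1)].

E[X(X-1)] = E[X² - X] = E[X²] - E[X]
E[X] = \frac{7}{3}
E[X²] = Var(X) + (E[X])² = \frac{7}{9} + (\frac{7}{3})² = \frac{56}{9}
E[X(X-1)] = \frac{56}{9} - \frac{7}{3} = \frac{35}{9}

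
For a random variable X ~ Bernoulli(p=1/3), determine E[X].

For X ~ Bernoulli(p=1/3), the expected value is:
E[X] = \frac{1}{3}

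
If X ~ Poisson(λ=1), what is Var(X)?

For X ~ Poisson(λ=1):
Var(X) = 1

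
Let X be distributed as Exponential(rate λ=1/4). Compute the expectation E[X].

For X ~ Exponential(rate λ=1/4), the expected value is:
E[X] = 4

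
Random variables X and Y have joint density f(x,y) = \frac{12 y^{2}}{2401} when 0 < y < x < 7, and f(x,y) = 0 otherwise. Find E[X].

f_X(x) = ∫_0^x \frac{12 y^{2}}{2401} dy = \frac{4 x^{3}}{2401}
E[X] = ∫_0^7 x × (\frac{4 x^{3}}{2401}) dx = \frac{28}{5}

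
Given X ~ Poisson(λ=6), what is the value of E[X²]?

Using the identity E[X²] = Var(X) + (E[X])²:
E[X] = 6
Var(X) = 6
E[X²] = 6 + (6)²
= 42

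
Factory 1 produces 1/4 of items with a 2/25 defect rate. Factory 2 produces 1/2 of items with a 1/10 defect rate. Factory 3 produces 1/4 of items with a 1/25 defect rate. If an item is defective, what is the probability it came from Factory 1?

Using Bayes' theorem:
P(F1) = 1/4, P(D|F1) = 2/25
P(F2) = 1/2, P(D|F2) = 1/10
P(F3) = 1/4, P(D|F3) = 1/25
P(D) = P(D|F1)P(F1) + P(D|F2)P(F2) + P(D|F3)P(F3)
     = \frac{2}{25}
P(F1|D) = P(D|F1)P(F1) / P(D)
= \frac{1}{4}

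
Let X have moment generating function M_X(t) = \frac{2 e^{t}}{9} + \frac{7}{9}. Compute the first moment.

To find E[X], compute M^(1)(0):
M^(1)(t) = \frac{2 e^{t}}{9}
M^(1)(0) = \frac{2}{9}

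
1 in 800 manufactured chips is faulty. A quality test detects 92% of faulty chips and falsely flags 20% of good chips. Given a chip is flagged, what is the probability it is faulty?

Let D = the rare event, + = positive/flagged.
P(D) = 1/800
P(+|D) = 92/100 = 23/25
P(+|D') = 20/100 = 1/5
P(+) = P(+|D)P(D) + P(+|D')P(D')
     = \frac{23}{25} × \frac{1}{800} + \frac{1}{5} × \frac{799}{800}
     = \frac{2009}{10000}
P(D|+) = P(+|D)P(D)/P(+) = \frac{23}{4018}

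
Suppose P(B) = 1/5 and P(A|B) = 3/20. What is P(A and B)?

By definition, P(A|B) = P(A ∩ B) / P(B)
So P(A ∩ B) = P(A|B) × P(B)
= 3/20 × 1/5
= 3/100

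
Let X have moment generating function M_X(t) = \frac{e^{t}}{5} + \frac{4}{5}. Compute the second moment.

To find E[X^2], compute M^(2)(0):
M^(1)(t) = \frac{e^{t}}{5}
M^(2)(t) = \frac{e^{t}}{5}
M^(2)(0) = \frac{1}{5}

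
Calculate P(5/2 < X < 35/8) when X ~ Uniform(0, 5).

P(5/2 < X < 35/8) = ∫_{5/2}^{35/8} f(x) dx
where f(x) = \frac{1}{5}
= \frac{3}{8}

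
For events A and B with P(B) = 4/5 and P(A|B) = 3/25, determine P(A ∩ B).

By definition, P(A|B) = P(A ∩ B) / P(B)
So P(A ∩ B) = P(A|B) × P(B)
= 3/25 × 4/5
= 12/125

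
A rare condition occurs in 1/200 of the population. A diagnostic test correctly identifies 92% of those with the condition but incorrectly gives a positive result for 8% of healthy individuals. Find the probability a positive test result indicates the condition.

Let D = the rare event, + = positive/flagged.
P(D) = 1/200
P(+|D) = 92/100 = 23/25
P(+|D') = 8/100 = 2/25
P(+) = P(+|D)P(D) + P(+|D')P(D')
     = \frac{23}{25} × \frac{1}{200} + \frac{2}{25} × \frac{199}{200}
     = \frac{421}{5000}
P(D|+) = P(+|D)P(D)/P(+) = \frac{23}{421}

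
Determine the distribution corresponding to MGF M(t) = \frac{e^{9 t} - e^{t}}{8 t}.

The MGF M(t) = \frac{e^{9 t} - e^{t}}{8 t} is the standard form for the Uniform distribution.
Comparing with the known MGF formula identifies: Uniform(1, 9)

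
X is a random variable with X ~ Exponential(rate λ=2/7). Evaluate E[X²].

Using the identity E[X²] = Var(X) + (E[X])²:
E[X] = \frac{7}{2}
Var(X) = \frac{49}{4}
E[X²] = \frac{49}{4} + (\frac{7}{2})²
= \frac{49}{2}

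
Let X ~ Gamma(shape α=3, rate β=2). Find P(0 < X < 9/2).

P(0 < X < 9/2) = ∫_{0}^{9/2} f(x) dx
where f(x) = 4 x^{2} e^{- 2 x}
= 1 - \frac{101}{2 e^{9}}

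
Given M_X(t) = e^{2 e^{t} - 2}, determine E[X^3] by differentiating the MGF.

To find E[X^3], compute M^(3)(0):
M^(1)(t) = 2 e^{t} e^{2 e^{t} - 2}
M^(2)(t) = 4 e^{2 t} e^{2 e^{t} - 2} + 2 e^{t} e^{2 e^{t} - 2}
M^(3)(t) = 8 e^{3 t} e^{2 e^{t} - 2} + 12 e^{2 t} e^{2 e^{t} - 2} + 2 e^{t} e^{2 e^{t} - 2}
M^(3)(0) = 22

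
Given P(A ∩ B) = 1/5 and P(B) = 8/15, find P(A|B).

P(A|B) = P(A ∩ B) / P(B)
= (1/5) / (8/15)
= 3/8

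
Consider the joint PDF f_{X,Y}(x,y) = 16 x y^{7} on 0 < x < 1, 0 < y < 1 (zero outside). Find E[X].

E[X] = ∫_0^1 ∫_0^1 x × f(x,y) dy dx
= ∫_0^1 ∫_0^1 x × (16 x y^{7}) dy dx
= \frac{2}{3}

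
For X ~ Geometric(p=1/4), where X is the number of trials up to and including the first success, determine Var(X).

For X ~ Geometric(p=1/4), where X is the number of trials up to and including the first success:
Var(X) = 12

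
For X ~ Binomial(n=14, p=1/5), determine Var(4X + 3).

For X ~ Binomial(n=14, p=1/5):
Var(X) = \frac{56}{25}
Var(4X + 3) = (4)² × Var(X) = 16 × \frac{56}{25} = \frac{896}{25}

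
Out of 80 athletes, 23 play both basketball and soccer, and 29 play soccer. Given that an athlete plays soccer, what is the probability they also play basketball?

P(A ∩ B) = 23/80
P(B) = 29/80
P(A|B) = P(A ∩ B) / P(B) = (23/80) / (29/80) = 23/29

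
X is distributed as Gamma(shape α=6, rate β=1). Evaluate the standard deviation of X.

For X ~ Gamma(shape α=6, rate β=1):
Var(X) = 6
SD(X) = √(Var(X)) = √(6) = \sqrt{6}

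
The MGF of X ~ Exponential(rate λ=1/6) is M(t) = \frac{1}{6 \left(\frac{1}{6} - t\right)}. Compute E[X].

To find E[X], compute M^(1)(0):
M^(1)(t) = \frac{1}{6 \left(\frac{1}{6} - t\right)^{2}}
M^(1)(0) = 6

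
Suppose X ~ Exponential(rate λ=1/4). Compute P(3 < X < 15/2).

P(3 < X < 15/2) = ∫_{3}^{15/2} f(x) dx
where f(x) = \frac{e^{- \frac{x}{4}}}{4}
= - \frac{1}{e^{\frac{15}{8}}} + e^{- \frac{3}{4}}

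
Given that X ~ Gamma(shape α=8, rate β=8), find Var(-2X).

For X ~ Gamma(shape α=8, rate β=8):
Var(X) = \frac{1}{8}
Var(-2X) = (-2)² × Var(X) = 4 × \frac{1}{8} = \frac{1}{2}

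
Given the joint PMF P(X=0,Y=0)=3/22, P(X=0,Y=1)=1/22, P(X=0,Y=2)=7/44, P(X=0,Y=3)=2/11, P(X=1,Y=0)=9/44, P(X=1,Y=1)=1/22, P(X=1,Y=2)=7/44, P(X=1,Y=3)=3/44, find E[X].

First find marginal of X:
P(X=0) = 23/44
P(X=1) = 21/44
E[X] = 0 × 23/44 + 1 × 21/44 = 21/44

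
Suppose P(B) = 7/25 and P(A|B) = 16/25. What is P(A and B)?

By definition, P(A|B) = P(A ∩ B) / P(B)
So P(A ∩ B) = P(A|B) × P(B)
= 16/25 × 7/25
= 112/625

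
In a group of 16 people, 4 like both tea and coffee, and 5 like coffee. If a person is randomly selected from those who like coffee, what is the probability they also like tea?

P(A ∩ B) = 4/16 = 1/4
P(B) = 5/16
P(A|B) = P(A ∩ B) / P(B) = (1/4) / (5/16) = 4/5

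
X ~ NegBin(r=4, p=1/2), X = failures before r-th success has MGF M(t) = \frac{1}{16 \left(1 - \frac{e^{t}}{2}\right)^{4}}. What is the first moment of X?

To find E[X], compute M^(1)(0):
M^(1)(t) = \frac{e^{t}}{8 \left(1 - \frac{e^{t}}{2}\right)^{5}}
M^(1)(0) = 4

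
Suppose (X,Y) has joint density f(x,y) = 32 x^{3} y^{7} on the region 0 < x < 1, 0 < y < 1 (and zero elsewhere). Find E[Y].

E[Y] = ∫_0^1 ∫_0^1 y × f(x,y) dx dy
= \frac{8}{9}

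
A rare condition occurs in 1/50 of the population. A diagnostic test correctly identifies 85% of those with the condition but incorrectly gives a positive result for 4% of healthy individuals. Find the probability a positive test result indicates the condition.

Let D = the rare event, + = positive/flagged.
P(D) = 1/50
P(+|D) = 85/100 = 17/20
P(+|D') = 4/100 = 1/25
P(+) = P(+|D)P(D) + P(+|D')P(D')
     = \frac{17}{20} × \frac{1}{50} + \frac{1}{25} × \frac{49}{50}
     = \frac{281}{5000}
P(D|+) = P(+|D)P(D)/P(+) = \frac{85}{281}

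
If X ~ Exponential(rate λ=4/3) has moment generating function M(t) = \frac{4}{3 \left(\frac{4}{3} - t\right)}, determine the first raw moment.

To find E[X], compute M^(1)(0):
M^(1)(t) = \frac{4}{3 \left(\frac{4}{3} - t\right)^{2}}
M^(1)(0) = \frac{3}{4}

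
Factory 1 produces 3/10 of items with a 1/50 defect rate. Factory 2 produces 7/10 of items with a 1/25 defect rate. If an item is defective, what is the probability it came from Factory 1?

Using Bayes' theorem:
P(F1) = 3/10, P(D|F1) = 1/50
P(F2) = 7/10, P(D|F2) = 1/25
P(D) = P(D|F1)P(F1) + P(D|F2)P(F2)
     = \frac{17}{500}
P(F1|D) = P(D|F1)P(F1) / P(D)
= \frac{3}{17}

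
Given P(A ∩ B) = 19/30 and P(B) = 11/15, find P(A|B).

P(A|B) = P(A ∩ B) / P(B)
= (19/30) / (11/15)
= 19/22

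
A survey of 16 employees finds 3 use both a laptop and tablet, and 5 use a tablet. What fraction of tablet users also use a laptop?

P(A ∩ B) = 3/16
P(B) = 5/16
P(A|B) = P(A ∩ B) / P(B) = (3/16) / (5/16) = 3/5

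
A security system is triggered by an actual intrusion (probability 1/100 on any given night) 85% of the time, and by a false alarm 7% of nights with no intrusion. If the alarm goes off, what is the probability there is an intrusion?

Let D = the rare event, + = positive/flagged.
P(D) = 1/100
P(+|D) = 85/100 = 17/20
P(+|D') = 7/100
P(+) = P(+|D)P(D) + P(+|D')P(D')
     = \frac{17}{20} × \frac{1}{100} + \frac{7}{100} × \frac{99}{100}
     = \frac{389}{5000}
P(D|+) = P(+|D)P(D)/P(+) = \frac{85}{778}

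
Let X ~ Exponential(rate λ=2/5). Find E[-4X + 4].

For X ~ Exponential(rate λ=2/5):
E[X] = \frac{5}{2}
E[-4X + 4] = -4 × E[X] + 4 = -6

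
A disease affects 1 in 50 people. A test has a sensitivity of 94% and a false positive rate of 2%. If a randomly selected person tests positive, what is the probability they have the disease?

Let D = the rare event, + = positive/flagged.
P(D) = 1/50
P(+|D) = 94/100 = 47/50
P(+|D') = 2/100 = 1/50
P(+) = P(+|D)P(D) + P(+|D')P(D')
     = \frac{47}{50} × \frac{1}{50} + \frac{1}{50} × \frac{49}{50}
     = \frac{24}{625}
P(D|+) = P(+|D)P(D)/P(+) = \frac{47}{96}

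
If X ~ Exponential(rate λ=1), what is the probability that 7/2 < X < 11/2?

P(7/2 < X < 11/2) = ∫_{7/2}^{11/2} f(x) dx
where f(x) = e^{- x}
= - \frac{1 - e^{2}}{e^{\frac{11}{2}}}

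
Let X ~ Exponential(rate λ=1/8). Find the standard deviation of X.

For X ~ Exponential(rate λ=1/8):
Var(X) = 64
SD(X) = √(Var(X)) = √(64) = 8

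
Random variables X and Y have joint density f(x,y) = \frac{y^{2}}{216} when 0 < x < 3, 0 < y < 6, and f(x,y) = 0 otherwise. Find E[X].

f_X(x) = ∫_0^6 \frac{y^{2}}{216} dy = \frac{1}{3}
E[X] = ∫_0^3 x × (\frac{1}{3}) dx = \frac{3}{2}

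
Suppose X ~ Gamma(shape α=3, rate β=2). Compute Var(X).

For X ~ Gamma(shape α=3, rate β=2):
Var(X) = \frac{3}{4}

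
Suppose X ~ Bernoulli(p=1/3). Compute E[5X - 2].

For X ~ Bernoulli(p=1/3):
E[X] = \frac{1}{3}
E[5X - 2] = 5 × E[X] - 2 = - \frac{1}{3}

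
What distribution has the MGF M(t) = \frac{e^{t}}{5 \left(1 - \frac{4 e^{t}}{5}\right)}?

The MGF M(t) = \frac{e^{t}}{5 \left(1 - \frac{4 e^{t}}{5}\right)} is the standard form for the Geometric distribution.
Comparing with the known MGF formula identifies: Geometric(p=1/5), X = trial number of first success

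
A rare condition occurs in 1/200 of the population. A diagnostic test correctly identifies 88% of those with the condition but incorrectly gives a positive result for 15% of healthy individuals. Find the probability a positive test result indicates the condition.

Let D = the rare event, + = positive/flagged.
P(D) = 1/200
P(+|D) = 88/100 = 22/25
P(+|D') = 15/100 = 3/20
P(+) = P(+|D)P(D) + P(+|D')P(D')
     = \frac{22}{25} × \frac{1}{200} + \frac{3}{20} × \frac{199}{200}
     = \frac{3073}{20000}
P(D|+) = P(+|D)P(D)/P(+) = \frac{88}{3073}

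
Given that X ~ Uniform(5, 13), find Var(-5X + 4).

For X ~ Uniform(5, 13):
Var(X) = \frac{16}{3}
Var(-5X + 4) = (-5)² × Var(X) = 25 × \frac{16}{3} = \frac{400}{3}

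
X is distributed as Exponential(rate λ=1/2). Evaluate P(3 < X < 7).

P(3 < X < 7) = ∫_{3}^{7} f(x) dx
where f(x) = \frac{e^{- \frac{x}{2}}}{2}
= - \frac{1 - e^{2}}{e^{\frac{7}{2}}}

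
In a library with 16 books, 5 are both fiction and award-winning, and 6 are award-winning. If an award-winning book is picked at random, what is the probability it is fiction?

P(A ∩ B) = 5/16
P(B) = 6/16 = 3/8
P(A|B) = P(A ∩ B) / P(B) = (5/16) / (3/8) = 5/6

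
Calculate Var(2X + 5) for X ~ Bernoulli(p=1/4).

For X ~ Bernoulli(p=1/4):
Var(X) = \frac{3}{16}
Var(2X + 5) = (2)² × Var(X) = 4 × \frac{3}{16} = \frac{3}{4}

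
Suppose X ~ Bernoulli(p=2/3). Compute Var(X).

For X ~ Bernoulli(p=2/3):
Var(X) = \frac{2}{9}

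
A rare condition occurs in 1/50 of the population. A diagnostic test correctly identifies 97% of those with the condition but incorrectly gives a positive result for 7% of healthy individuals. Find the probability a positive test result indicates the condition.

Let D = the rare event, + = positive/flagged.
P(D) = 1/50
P(+|D) = 97/100
P(+|D') = 7/100
P(+) = P(+|D)P(D) + P(+|D')P(D')
     = \frac{97}{100} × \frac{1}{50} + \frac{7}{100} × \frac{49}{50}
     = \frac{11}{125}
P(D|+) = P(+|D)P(D)/P(+) = \frac{97}{440}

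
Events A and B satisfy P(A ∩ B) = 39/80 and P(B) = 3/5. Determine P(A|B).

P(A|B) = P(A ∩ B) / P(B)
= (39/80) / (3/5)
= 13/16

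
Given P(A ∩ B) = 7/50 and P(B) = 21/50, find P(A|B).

P(A|B) = P(A ∩ B) / P(B)
= (7/50) / (21/50)
= 1/3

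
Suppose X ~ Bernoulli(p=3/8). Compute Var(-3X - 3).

For X ~ Bernoulli(p=3/8):
Var(X) = \frac{15}{64}
Var(-3X - 3) = (-3)² × Var(X) = 9 × \frac{15}{64} = \frac{135}{64}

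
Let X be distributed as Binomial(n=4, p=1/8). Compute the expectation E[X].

For X ~ Binomial(n=4, p=1/8), the expected value is:
E[X] = \frac{1}{2}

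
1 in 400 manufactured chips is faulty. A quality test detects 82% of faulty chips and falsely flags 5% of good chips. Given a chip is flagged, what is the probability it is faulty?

Let D = the rare event, + = positive/flagged.
P(D) = 1/400
P(+|D) = 82/100 = 41/50
P(+|D') = 5/100 = 1/20
P(+) = P(+|D)P(D) + P(+|D')P(D')
     = \frac{41}{50} × \frac{1}{400} + \frac{1}{20} × \frac{399}{400}
     = \frac{2077}{40000}
P(D|+) = P(+|D)P(D)/P(+) = \frac{82}{2077}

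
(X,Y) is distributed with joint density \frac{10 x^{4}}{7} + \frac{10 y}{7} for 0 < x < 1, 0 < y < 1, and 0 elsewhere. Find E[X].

E[X] = ∫_0^1 ∫_0^1 x × f(x,y) dy dx
= ∫_0^1 ∫_0^1 x × (\frac{10 x^{4}}{7} + \frac{10 y}{7}) dy dx
= \frac{25}{42}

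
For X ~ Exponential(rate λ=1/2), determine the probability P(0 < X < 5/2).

P(0 < X < 5/2) = ∫_{0}^{5/2} f(x) dx
where f(x) = \frac{e^{- \frac{x}{2}}}{2}
= 1 - e^{- \frac{5}{4}}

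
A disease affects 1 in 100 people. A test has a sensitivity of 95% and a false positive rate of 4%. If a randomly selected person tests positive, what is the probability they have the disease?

Let D = the rare event, + = positive/flagged.
P(D) = 1/100
P(+|D) = 95/100 = 19/20
P(+|D') = 4/100 = 1/25
P(+) = P(+|D)P(D) + P(+|D')P(D')
     = \frac{19}{20} × \frac{1}{100} + \frac{1}{25} × \frac{99}{100}
     = \frac{491}{10000}
P(D|+) = P(+|D)P(D)/P(+) = \frac{95}{491}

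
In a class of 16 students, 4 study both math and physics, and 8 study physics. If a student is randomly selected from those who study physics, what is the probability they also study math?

P(A ∩ B) = 4/16 = 1/4
P(B) = 8/16 = 1/2
P(A|B) = P(A ∩ B) / P(B) = (1/4) / (1/2) = 1/2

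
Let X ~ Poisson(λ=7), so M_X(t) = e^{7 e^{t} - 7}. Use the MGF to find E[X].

To find E[X], compute M^(1)(0):
M^(1)(t) = 7 e^{t} e^{7 e^{t} - 7}
M^(1)(0) = 7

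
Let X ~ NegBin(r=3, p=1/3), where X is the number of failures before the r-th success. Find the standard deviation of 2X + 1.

For X ~ NegBin(r=3, p=1/3), where X is the number of failures before the r-th success:
Var(X) = 18
SD(X) = √(Var(X)) = √(18) = 3 \sqrt{2}
SD(2X + 1) = |2| × SD(X) = 2 × 3 \sqrt{2} = 6 \sqrt{2}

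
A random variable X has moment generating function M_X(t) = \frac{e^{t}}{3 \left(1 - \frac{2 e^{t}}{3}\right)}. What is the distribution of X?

The MGF M(t) = \frac{e^{t}}{3 \left(1 - \frac{2 e^{t}}{3}\right)} is the standard form for the Geometric distribution.
Comparing with the known MGF formula identifies: Geometric(p=1/3), X = trial number of first success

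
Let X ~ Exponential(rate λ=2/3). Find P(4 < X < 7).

P(4 < X < 7) = ∫_{4}^{7} f(x) dx
where f(x) = \frac{2 e^{- \frac{2 x}{3}}}{3}
= - \frac{1 - e^{2}}{e^{\frac{14}{3}}}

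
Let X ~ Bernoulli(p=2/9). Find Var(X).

For X ~ Bernoulli(p=2/9):
Var(X) = \frac{14}{81}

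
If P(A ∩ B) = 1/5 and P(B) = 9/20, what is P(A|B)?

P(A|B) = P(A ∩ B) / P(B)
= (1/5) / (9/20)
= 4/9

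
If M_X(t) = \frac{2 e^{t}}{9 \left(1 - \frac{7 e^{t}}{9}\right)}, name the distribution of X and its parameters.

The MGF M(t) = \frac{2 e^{t}}{9 \left(1 - \frac{7 e^{t}}{9}\right)} is the standard form for the Geometric distribution.
Comparing with the known MGF formula identifies: Geometric(p=2/9), X = trial number of first success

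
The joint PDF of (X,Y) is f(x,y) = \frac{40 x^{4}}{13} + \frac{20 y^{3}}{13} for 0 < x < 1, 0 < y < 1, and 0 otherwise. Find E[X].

E[X] = ∫_0^1 ∫_0^1 x × f(x,y) dy dx
= ∫_0^1 ∫_0^1 x × (\frac{40 x^{4}}{13} + \frac{20 y^{3}}{13}) dy dx
= \frac{55}{78}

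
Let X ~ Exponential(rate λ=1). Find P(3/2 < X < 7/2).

P(3/2 < X < 7/2) = ∫_{3/2}^{7/2} f(x) dx
where f(x) = e^{- x}
= - \frac{1 - e^{2}}{e^{\frac{7}{2}}}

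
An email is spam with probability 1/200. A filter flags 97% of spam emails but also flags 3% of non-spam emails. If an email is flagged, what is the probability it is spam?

Let D = the rare event, + = positive/flagged.
P(D) = 1/200
P(+|D) = 97/100
P(+|D') = 3/100
P(+) = P(+|D)P(D) + P(+|D')P(D')
     = \frac{97}{100} × \frac{1}{200} + \frac{3}{100} × \frac{199}{200}
     = \frac{347}{10000}
P(D|+) = P(+|D)P(D)/P(+) = \frac{97}{694}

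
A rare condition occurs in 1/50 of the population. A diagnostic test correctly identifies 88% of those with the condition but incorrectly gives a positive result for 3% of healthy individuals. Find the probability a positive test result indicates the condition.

Let D = the rare event, + = positive/flagged.
P(D) = 1/50
P(+|D) = 88/100 = 22/25
P(+|D') = 3/100
P(+) = P(+|D)P(D) + P(+|D')P(D')
     = \frac{22}{25} × \frac{1}{50} + \frac{3}{100} × \frac{49}{50}
     = \frac{47}{1000}
P(D|+) = P(+|D)P(D)/P(+) = \frac{88}{235}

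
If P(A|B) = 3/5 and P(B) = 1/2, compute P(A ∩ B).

By definition, P(A|B) = P(A ∩ B) / P(B)
So P(A ∩ B) = P(A|B) × P(B)
= 3/5 × 1/2
= 3/10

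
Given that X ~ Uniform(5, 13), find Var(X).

For X ~ Uniform(5, 13):
Var(X) = \frac{16}{3}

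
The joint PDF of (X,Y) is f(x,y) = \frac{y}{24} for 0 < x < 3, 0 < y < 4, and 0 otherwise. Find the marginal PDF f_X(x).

f_X(x) = ∫_0^4 f(x,y) dy
= ∫_0^4 \frac{y}{24} dy
= \frac{1}{3} for 0 < x < 3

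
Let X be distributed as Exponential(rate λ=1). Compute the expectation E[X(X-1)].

E[X(X-1)] = E[X² - X] = E[X²] - E[X]
E[X] = 1
E[X²] = Var(X) + (E[X])² = 1 + (1)² = 2
E[X(X-1)] = 2 - 1 = 1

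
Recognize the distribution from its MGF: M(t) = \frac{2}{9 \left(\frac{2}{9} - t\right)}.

The MGF M(t) = \frac{2}{9 \left(\frac{2}{9} - t\right)} is the standard form for the Exponential distribution.
Comparing with the known MGF formula identifies: Exponential(rate λ=2/9)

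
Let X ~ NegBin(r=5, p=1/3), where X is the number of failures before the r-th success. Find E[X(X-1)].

E[X(X-1)] = E[X² - X] = E[X²] - E[X]
E[X] = 10
E[X²] = Var(X) + (E[X])² = 30 + (10)² = 130
E[X(X-1)] = 130 - 10 = 120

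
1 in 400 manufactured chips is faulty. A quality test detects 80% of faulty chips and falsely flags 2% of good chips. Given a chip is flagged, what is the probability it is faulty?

Let D = the rare event, + = positive/flagged.
P(D) = 1/400
P(+|D) = 80/100 = 4/5
P(+|D') = 2/100 = 1/50
P(+) = P(+|D)P(D) + P(+|D')P(D')
     = \frac{4}{5} × \frac{1}{400} + \frac{1}{50} × \frac{399}{400}
     = \frac{439}{20000}
P(D|+) = P(+|D)P(D)/P(+) = \frac{40}{439}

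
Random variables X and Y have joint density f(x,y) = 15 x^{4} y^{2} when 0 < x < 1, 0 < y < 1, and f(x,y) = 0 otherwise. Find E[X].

E[X] = ∫_0^1 ∫_0^1 x × f(x,y) dy dx
= ∫_0^1 ∫_0^1 x × (15 x^{4} y^{2}) dy dx
= \frac{5}{6}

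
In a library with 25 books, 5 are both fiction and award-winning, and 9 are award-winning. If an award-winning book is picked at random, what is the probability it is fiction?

P(A ∩ B) = 5/25 = 1/5
P(B) = 9/25
P(A|B) = P(A ∩ B) / P(B) = (1/5) / (9/25) = 5/9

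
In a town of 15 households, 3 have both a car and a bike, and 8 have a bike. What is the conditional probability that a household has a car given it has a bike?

P(A ∩ B) = 3/15 = 1/5
P(B) = 8/15
P(A|B) = P(A ∩ B) / P(B) = (1/5) / (8/15) = 3/8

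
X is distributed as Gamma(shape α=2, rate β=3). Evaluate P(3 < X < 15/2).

P(3 < X < 15/2) = ∫_{3}^{15/2} f(x) dx
where f(x) = 9 x e^{- 3 x}
= - \frac{47}{2 e^{\frac{45}{2}}} + \frac{10}{e^{9}}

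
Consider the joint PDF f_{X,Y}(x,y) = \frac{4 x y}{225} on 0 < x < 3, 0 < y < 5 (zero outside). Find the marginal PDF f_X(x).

f_X(x) = ∫_0^5 f(x,y) dy
= ∫_0^5 \frac{4 x y}{225} dy
= \frac{2 x}{9} for 0 < x < 3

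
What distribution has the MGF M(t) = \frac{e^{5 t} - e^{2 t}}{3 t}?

The MGF M(t) = \frac{e^{5 t} - e^{2 t}}{3 t} is the standard form for the Uniform distribution.
Comparing with the known MGF formula identifies: Uniform(2, 5)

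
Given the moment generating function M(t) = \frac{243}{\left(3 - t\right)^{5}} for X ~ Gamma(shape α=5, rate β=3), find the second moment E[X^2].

To find E[X^2], compute M^(2)(0):
M^(1)(t) = \frac{1215}{\left(3 - t\right)^{6}}
M^(2)(t) = \frac{7290}{\left(3 - t\right)^{7}}
M^(2)(0) = \frac{10}{3}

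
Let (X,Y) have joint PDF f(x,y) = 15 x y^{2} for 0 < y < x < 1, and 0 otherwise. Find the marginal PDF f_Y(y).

f_Y(y) = ∫_y^1 15 x y^{2} dx = \frac{15 y^{2} \left(1 - y^{2}\right)}{2}
for 0 < y < 1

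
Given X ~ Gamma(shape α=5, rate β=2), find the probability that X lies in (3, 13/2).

P(3 < X < 13/2) = ∫_{3}^{13/2} f(x) dx
where f(x) = \frac{4 x^{4} e^{- 2 x}}{3}
= \frac{-39713 + 2760 e^{7}}{24 e^{13}}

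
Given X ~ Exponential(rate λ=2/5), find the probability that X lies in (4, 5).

P(4 < X < 5) = ∫_{4}^{5} f(x) dx
where f(x) = \frac{2 e^{- \frac{2 x}{5}}}{5}
= - \frac{1}{e^{2}} + e^{- \frac{8}{5}}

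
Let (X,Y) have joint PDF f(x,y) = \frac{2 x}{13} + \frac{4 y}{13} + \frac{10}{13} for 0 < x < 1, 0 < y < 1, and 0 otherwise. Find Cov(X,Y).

E[XY] = ∫∫ xy × f(x,y) dx dy = \frac{7}{26}
E[X] = \frac{20}{39}
E[Y] = \frac{41}{78}
Cov(X,Y) = E[XY] - E[X]E[Y] = - \frac{1}{3042}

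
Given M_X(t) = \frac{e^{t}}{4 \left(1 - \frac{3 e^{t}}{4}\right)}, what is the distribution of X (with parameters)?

The MGF M(t) = \frac{e^{t}}{4 \left(1 - \frac{3 e^{t}}{4}\right)} is the standard form for the Geometric distribution.
Comparing with the known MGF formula identifies: Geometric(p=1/4), X = trial number of first success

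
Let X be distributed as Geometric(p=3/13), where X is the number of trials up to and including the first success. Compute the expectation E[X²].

Using the identity E[X²] = Var(X) + (E[X])²:
E[X] = \frac{13}{3}
Var(X) = \frac{130}{9}
E[X²] = \frac{130}{9} + (\frac{13}{3})²
= \frac{299}{9}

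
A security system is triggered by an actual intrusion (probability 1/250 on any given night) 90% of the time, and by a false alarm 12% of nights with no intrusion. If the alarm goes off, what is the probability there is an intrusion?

Let D = the rare event, + = positive/flagged.
P(D) = 1/250
P(+|D) = 90/100 = 9/10
P(+|D') = 12/100 = 3/25
P(+) = P(+|D)P(D) + P(+|D')P(D')
     = \frac{9}{10} × \frac{1}{250} + \frac{3}{25} × \frac{249}{250}
     = \frac{1539}{12500}
P(D|+) = P(+|D)P(D)/P(+) = \frac{5}{171}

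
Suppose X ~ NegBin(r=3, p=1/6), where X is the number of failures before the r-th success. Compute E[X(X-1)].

E[X(X-1)] = E[X² - X] = E[X²] - E[X]
E[X] = 15
E[X²] = Var(X) + (E[X])² = 90 + (15)² = 315
E[X(X-1)] = 315 - 15 = 300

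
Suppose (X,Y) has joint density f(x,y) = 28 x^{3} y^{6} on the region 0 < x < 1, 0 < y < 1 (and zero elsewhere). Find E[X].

E[X] = ∫_0^1 ∫_0^1 x × f(x,y) dy dx
= ∫_0^1 ∫_0^1 x × (28 x^{3} y^{6}) dy dx
= \frac{4}{5}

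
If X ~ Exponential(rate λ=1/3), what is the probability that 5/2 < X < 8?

P(5/2 < X < 8) = ∫_{5/2}^{8} f(x) dx
where f(x) = \frac{e^{- \frac{x}{3}}}{3}
= - \frac{1}{e^{\frac{8}{3}}} + e^{- \frac{5}{6}}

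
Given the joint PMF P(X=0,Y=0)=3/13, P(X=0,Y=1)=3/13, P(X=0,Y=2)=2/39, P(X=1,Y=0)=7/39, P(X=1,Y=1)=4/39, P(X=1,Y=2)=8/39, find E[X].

First find marginal of X:
P(X=0) = 20/39
P(X=1) = 19/39
E[X] = 0 × 20/39 + 1 × 19/39 = 19/39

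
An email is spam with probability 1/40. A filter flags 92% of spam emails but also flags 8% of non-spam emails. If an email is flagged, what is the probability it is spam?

Let D = the rare event, + = positive/flagged.
P(D) = 1/40
P(+|D) = 92/100 = 23/25
P(+|D') = 8/100 = 2/25
P(+) = P(+|D)P(D) + P(+|D')P(D')
     = \frac{23}{25} × \frac{1}{40} + \frac{2}{25} × \frac{39}{40}
     = \frac{101}{1000}
P(D|+) = P(+|D)P(D)/P(+) = \frac{23}{101}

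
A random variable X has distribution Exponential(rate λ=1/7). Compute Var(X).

For X ~ Exponential(rate λ=1/7):
Var(X) = 49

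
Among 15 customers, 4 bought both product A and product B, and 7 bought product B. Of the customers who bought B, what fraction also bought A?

P(A ∩ B) = 4/15
P(B) = 7/15
P(A|B) = P(A ∩ B) / P(B) = (4/15) / (7/15) = 4/7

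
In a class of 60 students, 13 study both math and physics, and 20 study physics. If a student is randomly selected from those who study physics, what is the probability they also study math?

P(A ∩ B) = 13/60
P(B) = 20/60 = 1/3
P(A|B) = P(A ∩ B) / P(B) = (13/60) / (1/3) = 13/20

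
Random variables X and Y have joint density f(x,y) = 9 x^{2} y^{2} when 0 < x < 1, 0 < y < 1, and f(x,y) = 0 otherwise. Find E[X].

E[X] = ∫_0^1 ∫_0^1 x × f(x,y) dy dx
= ∫_0^1 ∫_0^1 x × (9 x^{2} y^{2}) dy dx
= \frac{3}{4}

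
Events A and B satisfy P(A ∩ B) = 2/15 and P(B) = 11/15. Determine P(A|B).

P(A|B) = P(A ∩ B) / P(B)
= (2/15) / (11/15)
= 2/11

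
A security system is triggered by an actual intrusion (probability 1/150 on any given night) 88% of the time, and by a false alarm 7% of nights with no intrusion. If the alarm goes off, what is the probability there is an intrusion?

Let D = the rare event, + = positive/flagged.
P(D) = 1/150
P(+|D) = 88/100 = 22/25
P(+|D') = 7/100
P(+) = P(+|D)P(D) + P(+|D')P(D')
     = \frac{22}{25} × \frac{1}{150} + \frac{7}{100} × \frac{149}{150}
     = \frac{377}{5000}
P(D|+) = P(+|D)P(D)/P(+) = \frac{88}{1131}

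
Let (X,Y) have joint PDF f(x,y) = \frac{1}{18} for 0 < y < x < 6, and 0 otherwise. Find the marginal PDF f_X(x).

f_X(x) = ∫_0^x \frac{1}{18} dy = \frac{x}{18}
for 0 < x < 6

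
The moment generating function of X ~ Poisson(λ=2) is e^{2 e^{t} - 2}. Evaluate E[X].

To find E[X], compute M^(1)(0):
M^(1)(t) = 2 e^{t} e^{2 e^{t} - 2}
M^(1)(0) = 2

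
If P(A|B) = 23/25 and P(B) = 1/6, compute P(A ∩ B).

By definition, P(A|B) = P(A ∩ B) / P(B)
So P(A ∩ B) = P(A|B) × P(B)
= 23/25 × 1/6
= 23/150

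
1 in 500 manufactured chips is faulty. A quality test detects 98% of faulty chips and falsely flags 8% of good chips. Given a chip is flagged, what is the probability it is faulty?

Let D = the rare event, + = positive/flagged.
P(D) = 1/500
P(+|D) = 98/100 = 49/50
P(+|D') = 8/100 = 2/25
P(+) = P(+|D)P(D) + P(+|D')P(D')
     = \frac{49}{50} × \frac{1}{500} + \frac{2}{25} × \frac{499}{500}
     = \frac{409}{5000}
P(D|+) = P(+|D)P(D)/P(+) = \frac{49}{2045}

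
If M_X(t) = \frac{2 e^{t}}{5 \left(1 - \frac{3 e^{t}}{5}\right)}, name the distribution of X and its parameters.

The MGF M(t) = \frac{2 e^{t}}{5 \left(1 - \frac{3 e^{t}}{5}\right)} is the standard form for the Geometric distribution.
Comparing with the known MGF formula identifies: Geometric(p=2/5), X = trial number of first success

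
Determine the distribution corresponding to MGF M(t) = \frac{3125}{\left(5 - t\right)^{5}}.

The MGF M(t) = \frac{3125}{\left(5 - t\right)^{5}} is the standard form for the Gamma distribution.
Comparing with the known MGF formula identifies: Gamma(shape α=5, rate β=5)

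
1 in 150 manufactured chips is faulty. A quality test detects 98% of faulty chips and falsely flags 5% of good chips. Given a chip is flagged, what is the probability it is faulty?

Let D = the rare event, + = positive/flagged.
P(D) = 1/150
P(+|D) = 98/100 = 49/50
P(+|D') = 5/100 = 1/20
P(+) = P(+|D)P(D) + P(+|D')P(D')
     = \frac{49}{50} × \frac{1}{150} + \frac{1}{20} × \frac{149}{150}
     = \frac{281}{5000}
P(D|+) = P(+|D)P(D)/P(+) = \frac{98}{843}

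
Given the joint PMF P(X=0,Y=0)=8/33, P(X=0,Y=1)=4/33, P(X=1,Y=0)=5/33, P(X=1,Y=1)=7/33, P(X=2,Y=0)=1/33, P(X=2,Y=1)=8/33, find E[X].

First find marginal of X:
P(X=0) = 4/11
P(X=1) = 4/11
P(X=2) = 3/11
E[X] = 0 × 4/11 + 1 × 4/11 + 2 × 3/11 = 10/11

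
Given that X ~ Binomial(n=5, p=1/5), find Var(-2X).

For X ~ Binomial(n=5, p=1/5):
Var(X) = \frac{4}{5}
Var(-2X) = (-2)² × Var(X) = 4 × \frac{4}{5} = \frac{16}{5}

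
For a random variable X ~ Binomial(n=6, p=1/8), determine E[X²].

Using the identity E[X²] = Var(X) + (E[X])²:
E[X] = \frac{3}{4}
Var(X) = \frac{21}{32}
E[X²] = \frac{21}{32} + (\frac{3}{4})²
= \frac{39}{32}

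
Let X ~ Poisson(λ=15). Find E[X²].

Using the identity E[X²] = Var(X) + (E[X])²:
E[X] = 15
Var(X) = 15
E[X²] = 15 + (15)²
= 240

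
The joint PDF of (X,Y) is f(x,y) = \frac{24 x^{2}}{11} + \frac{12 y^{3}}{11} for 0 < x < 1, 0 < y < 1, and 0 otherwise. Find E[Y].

E[Y] = ∫_0^1 ∫_0^1 y × f(x,y) dx dy
= \frac{32}{55}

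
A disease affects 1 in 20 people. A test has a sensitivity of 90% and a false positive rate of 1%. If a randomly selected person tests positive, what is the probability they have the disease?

Let D = the rare event, + = positive/flagged.
P(D) = 1/20
P(+|D) = 90/100 = 9/10
P(+|D') = 1/100
P(+) = P(+|D)P(D) + P(+|D')P(D')
     = \frac{9}{10} × \frac{1}{20} + \frac{1}{100} × \frac{19}{20}
     = \frac{109}{2000}
P(D|+) = P(+|D)P(D)/P(+) = \frac{90}{109}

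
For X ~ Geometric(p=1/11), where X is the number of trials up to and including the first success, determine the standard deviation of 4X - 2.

For X ~ Geometric(p=1/11), where X is the number of trials up to and including the first success:
Var(X) = 110
SD(X) = √(Var(X)) = √(110) = \sqrt{110}
SD(4X - 2) = |4| × SD(X) = 4 × \sqrt{110} = 4 \sqrt{110}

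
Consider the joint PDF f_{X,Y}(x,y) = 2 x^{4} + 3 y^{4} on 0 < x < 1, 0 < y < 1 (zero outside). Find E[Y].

E[Y] = ∫_0^1 ∫_0^1 y × f(x,y) dx dy
= \frac{7}{10}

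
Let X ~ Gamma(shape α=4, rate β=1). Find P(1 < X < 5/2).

P(1 < X < 5/2) = ∫_{1}^{5/2} f(x) dx
where f(x) = \frac{x^{3} e^{- x}}{6}
= - \frac{443}{48 e^{\frac{5}{2}}} + \frac{8}{3 e}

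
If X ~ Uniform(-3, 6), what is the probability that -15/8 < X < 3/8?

P(-15/8 < X < 3/8) = ∫_{-15/8}^{3/8} f(x) dx
where f(x) = \frac{1}{9}
= \frac{1}{4}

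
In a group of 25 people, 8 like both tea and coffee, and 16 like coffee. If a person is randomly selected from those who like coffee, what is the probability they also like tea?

P(A ∩ B) = 8/25
P(B) = 16/25
P(A|B) = P(A ∩ B) / P(B) = (8/25) / (16/25) = 1/2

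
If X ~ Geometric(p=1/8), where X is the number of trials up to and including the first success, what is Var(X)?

For X ~ Geometric(p=1/8), where X is the number of trials up to and including the first success:
Var(X) = 56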